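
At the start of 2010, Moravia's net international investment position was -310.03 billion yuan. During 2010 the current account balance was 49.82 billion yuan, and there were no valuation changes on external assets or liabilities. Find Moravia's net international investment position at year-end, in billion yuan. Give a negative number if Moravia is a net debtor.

With no valuation effects, change in NIIP = current account = 49.82
End-of-year NIIP = -310.03 + 49.82 = -260.21

-260.21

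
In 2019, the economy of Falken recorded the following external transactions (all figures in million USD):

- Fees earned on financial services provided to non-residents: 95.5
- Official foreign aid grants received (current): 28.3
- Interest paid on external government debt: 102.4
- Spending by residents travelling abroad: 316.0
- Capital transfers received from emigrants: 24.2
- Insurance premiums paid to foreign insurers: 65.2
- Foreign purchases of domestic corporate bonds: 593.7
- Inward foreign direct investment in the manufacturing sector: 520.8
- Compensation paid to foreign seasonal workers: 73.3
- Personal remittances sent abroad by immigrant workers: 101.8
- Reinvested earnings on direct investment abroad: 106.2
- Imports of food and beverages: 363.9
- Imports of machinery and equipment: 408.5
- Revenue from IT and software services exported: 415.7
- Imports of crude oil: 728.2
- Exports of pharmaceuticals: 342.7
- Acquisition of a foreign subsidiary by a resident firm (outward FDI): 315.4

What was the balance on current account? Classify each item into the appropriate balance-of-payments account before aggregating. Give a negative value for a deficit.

Goods: -408.5 - 728.2 - 363.9 + 342.7 = -1157.9
Services: 415.7 + 95.5 - 316.0 - 65.2 = 130.0
Primary income: -102.4 + 106.2 - 73.3 = -69.5
Secondary income: 28.3 - 101.8 = -73.5
Current account = (-1157.9) + 130.0 + (-69.5) + (-73.5) = -1170.9
(Excluded from the current account — capital account: capital transfers received from emigrants 24.2; financial account: foreign purchases of domestic corporate bonds 593.7, inward foreign direct investment in the manufacturing sector 520.8, acquisition of a foreign subsidiary by a resident firm (outward FDI) 315.4.)

-1170.9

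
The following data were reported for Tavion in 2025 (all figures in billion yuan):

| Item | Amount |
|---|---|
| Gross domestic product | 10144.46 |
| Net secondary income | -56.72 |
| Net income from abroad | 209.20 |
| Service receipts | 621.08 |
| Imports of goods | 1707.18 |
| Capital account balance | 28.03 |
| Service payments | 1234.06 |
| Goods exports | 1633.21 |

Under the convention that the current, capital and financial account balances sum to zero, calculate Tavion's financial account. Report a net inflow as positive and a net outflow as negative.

Goods balance = 1633.21 - 1707.18 = -73.97
Services balance = 621.08 - 1234.06 = -612.98
Trade balance (goods + services) = -73.97 + (-612.98) = -686.95
Net primary income = 209.20
Net secondary income = -56.72
Current account = -686.95 + 209.20 + (-56.72) = -534.47
Financial account = -(-534.47 + 28.03) = 506.44

506.44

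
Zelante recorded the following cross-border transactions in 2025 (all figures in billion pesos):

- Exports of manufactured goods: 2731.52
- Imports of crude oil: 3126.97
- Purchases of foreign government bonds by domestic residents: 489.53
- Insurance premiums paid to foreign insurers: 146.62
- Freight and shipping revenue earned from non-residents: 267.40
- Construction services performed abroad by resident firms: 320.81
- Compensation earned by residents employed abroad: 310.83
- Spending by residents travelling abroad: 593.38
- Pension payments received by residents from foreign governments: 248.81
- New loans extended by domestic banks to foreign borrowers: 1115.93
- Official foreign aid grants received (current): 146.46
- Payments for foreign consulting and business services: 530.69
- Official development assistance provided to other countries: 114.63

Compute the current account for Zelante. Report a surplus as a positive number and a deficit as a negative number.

-486.46

Goods: -3126.97 + 2731.52 = -395.45
Services: 320.81 - 593.38 - 530.69 + 267.40 - 146.62 = -682.48
Primary income: 310.83
Secondary income: 146.46 - 114.63 + 248.81 = 280.64
Current account = (-395.45) + (-682.48) + 310.83 + 280.64 = -486.46
(Excluded from the current account — financial account: purchases of foreign government bonds by domestic residents 489.53, new loans extended by domestic banks to foreign borrowers 1115.93.)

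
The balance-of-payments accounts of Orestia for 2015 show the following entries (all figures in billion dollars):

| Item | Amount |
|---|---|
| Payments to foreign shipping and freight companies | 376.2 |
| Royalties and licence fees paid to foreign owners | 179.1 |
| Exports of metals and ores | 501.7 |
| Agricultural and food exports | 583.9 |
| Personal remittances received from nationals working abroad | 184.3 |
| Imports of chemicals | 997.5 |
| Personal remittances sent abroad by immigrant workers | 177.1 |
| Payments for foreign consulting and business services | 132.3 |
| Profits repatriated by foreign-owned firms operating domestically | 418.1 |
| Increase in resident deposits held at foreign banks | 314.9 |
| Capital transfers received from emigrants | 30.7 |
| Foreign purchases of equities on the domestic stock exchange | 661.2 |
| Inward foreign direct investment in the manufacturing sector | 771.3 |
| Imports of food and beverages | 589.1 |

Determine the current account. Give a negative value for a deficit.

-1599.5

Goods: -997.5 + 501.7 - 589.1 + 583.9 = -501.0
Services: -179.1 - 376.2 - 132.3 = -687.6
Primary income: -418.1
Secondary income: 184.3 - 177.1 = 7.2
Current account = (-501.0) + (-687.6) + (-418.1) + 7.2 = -1599.5
(Excluded from the current account — financial account: increase in resident deposits held at foreign banks 314.9, foreign purchases of equities on the domestic stock exchange 661.2, inward foreign direct investment in the manufacturing sector 771.3; capital account: capital transfers received from emigrants 30.7.)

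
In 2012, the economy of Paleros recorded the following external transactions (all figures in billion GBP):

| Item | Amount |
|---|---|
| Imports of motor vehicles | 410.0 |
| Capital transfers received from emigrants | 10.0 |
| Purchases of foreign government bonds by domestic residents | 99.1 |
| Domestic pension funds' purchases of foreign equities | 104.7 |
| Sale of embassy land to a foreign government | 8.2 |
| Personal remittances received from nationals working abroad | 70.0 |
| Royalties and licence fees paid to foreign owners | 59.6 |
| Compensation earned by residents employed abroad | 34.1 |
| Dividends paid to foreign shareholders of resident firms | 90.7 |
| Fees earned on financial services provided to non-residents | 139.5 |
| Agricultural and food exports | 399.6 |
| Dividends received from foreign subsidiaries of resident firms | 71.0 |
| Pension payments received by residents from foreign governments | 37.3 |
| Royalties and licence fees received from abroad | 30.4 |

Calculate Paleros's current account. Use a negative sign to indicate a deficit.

221.6

Goods: -410.0 + 399.6 = -10.4
Services: 30.4 + 139.5 - 59.6 = 110.3
Primary income: 71.0 + 34.1 - 90.7 = 14.4
Secondary income: 70.0 + 37.3 = 107.3
Current account = (-10.4) + 110.3 + 14.4 + 107.3 = 221.6
(Excluded from the current account — capital account: capital transfers received from emigrants 10.0, sale of embassy land to a foreign government 8.2; financial account: purchases of foreign government bonds by domestic residents 99.1, domestic pension funds' purchases of foreign equities 104.7.)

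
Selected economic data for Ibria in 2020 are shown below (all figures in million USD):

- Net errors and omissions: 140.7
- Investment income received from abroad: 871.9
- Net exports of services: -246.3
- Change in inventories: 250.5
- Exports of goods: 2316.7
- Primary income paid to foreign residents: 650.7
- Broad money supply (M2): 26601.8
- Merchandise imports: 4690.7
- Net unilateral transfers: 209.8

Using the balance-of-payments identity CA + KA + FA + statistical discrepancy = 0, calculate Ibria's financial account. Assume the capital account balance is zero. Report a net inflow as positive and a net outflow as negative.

2048.6

Goods balance = 2316.7 - 4690.7 = -2374.0
Services balance = -246.3
Trade balance (goods + services) = -2374.0 + (-246.3) = -2620.3
Net primary income = 871.9 - 650.7 = 221.2
Net secondary income = 209.8
Current account = -2620.3 + 221.2 + 209.8 = -2189.3
Financial account = -(-2189.3 + 140.7) = 2048.6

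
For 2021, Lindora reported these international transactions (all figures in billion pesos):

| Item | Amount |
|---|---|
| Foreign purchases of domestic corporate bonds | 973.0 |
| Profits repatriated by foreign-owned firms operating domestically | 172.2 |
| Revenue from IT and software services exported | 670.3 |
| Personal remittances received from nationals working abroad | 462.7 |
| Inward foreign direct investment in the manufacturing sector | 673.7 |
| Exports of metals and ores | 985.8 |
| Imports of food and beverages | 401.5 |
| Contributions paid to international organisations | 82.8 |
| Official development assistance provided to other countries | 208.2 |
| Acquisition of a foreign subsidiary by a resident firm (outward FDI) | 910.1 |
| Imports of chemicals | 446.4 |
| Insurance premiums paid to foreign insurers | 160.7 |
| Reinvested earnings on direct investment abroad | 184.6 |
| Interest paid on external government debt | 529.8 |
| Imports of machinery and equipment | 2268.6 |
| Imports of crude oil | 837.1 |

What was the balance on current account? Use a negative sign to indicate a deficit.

Goods: -2268.6 - 446.4 - 401.5 + 985.8 - 837.1 = -2967.8
Services: -160.7 + 670.3 = 509.6
Primary income: -529.8 - 172.2 + 184.6 = -517.4
Secondary income: -82.8 + 462.7 - 208.2 = 171.7
Current account = (-2967.8) + 509.6 + (-517.4) + 171.7 = -2803.9
(Excluded from the current account — financial account: foreign purchases of domestic corporate bonds 973.0, inward foreign direct investment in the manufacturing sector 673.7, acquisition of a foreign subsidiary by a resident firm (outward FDI) 910.1.)

-2803.9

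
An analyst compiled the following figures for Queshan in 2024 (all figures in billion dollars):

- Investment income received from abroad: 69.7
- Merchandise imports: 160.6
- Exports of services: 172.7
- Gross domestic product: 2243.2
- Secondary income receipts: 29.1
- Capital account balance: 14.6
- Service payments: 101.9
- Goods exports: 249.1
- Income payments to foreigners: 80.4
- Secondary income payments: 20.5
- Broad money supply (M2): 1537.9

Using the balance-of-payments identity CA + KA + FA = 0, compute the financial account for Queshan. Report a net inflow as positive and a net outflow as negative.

-171.8

Goods balance = 249.1 - 160.6 = 88.5
Services balance = 172.7 - 101.9 = 70.8
Trade balance (goods + services) = 88.5 + 70.8 = 159.3
Net primary income = 69.7 - 80.4 = -10.7
Net secondary income = 29.1 - 20.5 = 8.6
Current account = 159.3 + (-10.7) + 8.6 = 157.2
Financial account = -(157.2 + 14.6) = -171.8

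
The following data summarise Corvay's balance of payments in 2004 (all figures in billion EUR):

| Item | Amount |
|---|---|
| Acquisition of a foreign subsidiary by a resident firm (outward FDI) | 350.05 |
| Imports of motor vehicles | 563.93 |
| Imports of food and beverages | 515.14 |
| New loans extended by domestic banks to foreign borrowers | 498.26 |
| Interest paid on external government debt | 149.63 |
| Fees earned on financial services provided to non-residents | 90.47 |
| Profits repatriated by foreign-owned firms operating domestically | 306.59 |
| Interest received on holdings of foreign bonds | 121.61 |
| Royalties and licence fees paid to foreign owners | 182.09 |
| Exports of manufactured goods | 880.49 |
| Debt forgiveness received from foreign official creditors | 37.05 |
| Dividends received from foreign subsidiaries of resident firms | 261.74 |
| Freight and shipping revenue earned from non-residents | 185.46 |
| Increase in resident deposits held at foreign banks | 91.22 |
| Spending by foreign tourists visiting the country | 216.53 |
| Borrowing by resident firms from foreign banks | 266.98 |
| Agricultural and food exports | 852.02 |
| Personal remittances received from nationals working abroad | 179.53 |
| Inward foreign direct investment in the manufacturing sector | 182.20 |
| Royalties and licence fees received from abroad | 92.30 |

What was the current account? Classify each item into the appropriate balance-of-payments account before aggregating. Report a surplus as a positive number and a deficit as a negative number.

Goods: 852.02 + 880.49 - 515.14 - 563.93 = 653.44
Services: 185.46 - 182.09 + 90.47 + 92.30 + 216.53 = 402.67
Primary income: -306.59 + 121.61 + 261.74 - 149.63 = -72.87
Secondary income: 179.53
Current account = 653.44 + 402.67 + (-72.87) + 179.53 = 1162.77
(Excluded from the current account — financial account: acquisition of a foreign subsidiary by a resident firm (outward FDI) 350.05, new loans extended by domestic banks to foreign borrowers 498.26, increase in resident deposits held at foreign banks 91.22, borrowing by resident firms from foreign banks 266.98, inward foreign direct investment in the manufacturing sector 182.20; capital account: debt forgiveness received from foreign official creditors 37.05.)

1162.77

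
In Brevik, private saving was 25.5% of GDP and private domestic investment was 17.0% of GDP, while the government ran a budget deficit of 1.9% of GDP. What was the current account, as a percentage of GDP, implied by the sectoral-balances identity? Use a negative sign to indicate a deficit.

By the sectoral-balances identity, CA = (S_private - I) + (T - G).
Private balance = 25.5 - 17.0 = 8.5
Government balance (T - G) = -1.9
CA = 8.5 + (-1.9) = 6.6

6.6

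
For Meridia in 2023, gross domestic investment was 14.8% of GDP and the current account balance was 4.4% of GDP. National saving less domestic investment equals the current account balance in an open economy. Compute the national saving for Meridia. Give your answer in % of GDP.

19.2

S = I + CA = 14.8 + 4.4 = 19.2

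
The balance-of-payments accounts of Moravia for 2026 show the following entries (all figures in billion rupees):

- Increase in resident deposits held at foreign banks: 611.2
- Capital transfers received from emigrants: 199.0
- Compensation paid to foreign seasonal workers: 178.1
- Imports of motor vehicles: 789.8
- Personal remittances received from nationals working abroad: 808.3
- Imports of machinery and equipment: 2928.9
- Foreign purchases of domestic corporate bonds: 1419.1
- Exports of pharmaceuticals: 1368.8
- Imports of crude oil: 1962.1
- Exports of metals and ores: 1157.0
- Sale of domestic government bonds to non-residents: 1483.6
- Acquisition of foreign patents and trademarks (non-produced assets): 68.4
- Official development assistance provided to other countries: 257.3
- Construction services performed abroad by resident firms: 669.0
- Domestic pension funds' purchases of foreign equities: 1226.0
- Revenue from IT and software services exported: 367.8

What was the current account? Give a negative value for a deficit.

-1745.3

Goods: -2928.9 + 1368.8 - 1962.1 - 789.8 + 1157.0 = -3155.0
Services: 669.0 + 367.8 = 1036.8
Primary income: -178.1
Secondary income: -257.3 + 808.3 = 551.0
Current account = (-3155.0) + 1036.8 + (-178.1) + 551.0 = -1745.3
(Excluded from the current account — financial account: increase in resident deposits held at foreign banks 611.2, foreign purchases of domestic corporate bonds 1419.1, sale of domestic government bonds to non-residents 1483.6, domestic pension funds' purchases of foreign equities 1226.0; capital account: capital transfers received from emigrants 199.0, acquisition of foreign patents and trademarks (non-produced assets) 68.4.)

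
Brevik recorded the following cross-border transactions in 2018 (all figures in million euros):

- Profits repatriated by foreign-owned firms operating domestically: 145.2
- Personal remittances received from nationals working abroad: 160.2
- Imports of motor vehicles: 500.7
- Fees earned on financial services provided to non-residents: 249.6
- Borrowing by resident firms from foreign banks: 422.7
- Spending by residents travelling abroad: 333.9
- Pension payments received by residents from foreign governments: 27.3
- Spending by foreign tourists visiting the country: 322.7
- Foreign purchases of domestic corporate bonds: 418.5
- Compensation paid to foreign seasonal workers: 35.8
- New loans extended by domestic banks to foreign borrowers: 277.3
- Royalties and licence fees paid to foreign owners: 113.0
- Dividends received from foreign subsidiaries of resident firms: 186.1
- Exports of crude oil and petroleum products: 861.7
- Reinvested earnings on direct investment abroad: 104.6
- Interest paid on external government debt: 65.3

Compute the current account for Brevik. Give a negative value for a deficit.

Goods: -500.7 + 861.7 = 361.0
Services: -333.9 - 113.0 + 322.7 + 249.6 = 125.4
Primary income: 104.6 + 186.1 - 65.3 - 145.2 - 35.8 = 44.4
Secondary income: 27.3 + 160.2 = 187.5
Current account = 361.0 + 125.4 + 44.4 + 187.5 = 718.3
(Excluded from the current account — financial account: borrowing by resident firms from foreign banks 422.7, foreign purchases of domestic corporate bonds 418.5, new loans extended by domestic banks to foreign borrowers 277.3.)

718.3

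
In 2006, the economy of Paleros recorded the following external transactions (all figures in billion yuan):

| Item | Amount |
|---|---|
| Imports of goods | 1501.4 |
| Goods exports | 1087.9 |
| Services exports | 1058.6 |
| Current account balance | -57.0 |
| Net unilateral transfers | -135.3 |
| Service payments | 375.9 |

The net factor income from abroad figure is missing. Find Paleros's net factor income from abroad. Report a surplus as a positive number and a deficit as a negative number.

-190.9

Current account = goods balance + services balance + net primary income + net secondary income
Sum of the known components = 133.9
Net factor income from abroad = CA - (known components) = -57.0 - 133.9 = -190.9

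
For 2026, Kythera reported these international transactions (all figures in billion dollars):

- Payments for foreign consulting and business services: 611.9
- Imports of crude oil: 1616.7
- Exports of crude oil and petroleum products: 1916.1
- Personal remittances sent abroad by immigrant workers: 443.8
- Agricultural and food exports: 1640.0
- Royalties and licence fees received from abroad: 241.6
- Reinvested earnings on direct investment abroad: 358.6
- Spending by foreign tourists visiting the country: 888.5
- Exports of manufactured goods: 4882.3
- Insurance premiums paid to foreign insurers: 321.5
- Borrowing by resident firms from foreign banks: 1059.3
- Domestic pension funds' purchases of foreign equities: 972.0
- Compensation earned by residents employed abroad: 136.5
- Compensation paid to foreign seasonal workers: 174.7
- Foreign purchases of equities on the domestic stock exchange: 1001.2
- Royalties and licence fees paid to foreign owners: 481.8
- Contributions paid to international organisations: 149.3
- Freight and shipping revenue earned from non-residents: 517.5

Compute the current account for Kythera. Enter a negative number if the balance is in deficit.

Goods: 4882.3 - 1616.7 + 1916.1 + 1640.0 = 6821.7
Services: 241.6 - 321.5 - 611.9 + 888.5 + 517.5 - 481.8 = 232.4
Primary income: -174.7 + 136.5 + 358.6 = 320.4
Secondary income: -443.8 - 149.3 = -593.1
Current account = 6821.7 + 232.4 + 320.4 + (-593.1) = 6781.4
(Excluded from the current account — financial account: borrowing by resident firms from foreign banks 1059.3, domestic pension funds' purchases of foreign equities 972.0, foreign purchases of equities on the domestic stock exchange 1001.2.)

6781.4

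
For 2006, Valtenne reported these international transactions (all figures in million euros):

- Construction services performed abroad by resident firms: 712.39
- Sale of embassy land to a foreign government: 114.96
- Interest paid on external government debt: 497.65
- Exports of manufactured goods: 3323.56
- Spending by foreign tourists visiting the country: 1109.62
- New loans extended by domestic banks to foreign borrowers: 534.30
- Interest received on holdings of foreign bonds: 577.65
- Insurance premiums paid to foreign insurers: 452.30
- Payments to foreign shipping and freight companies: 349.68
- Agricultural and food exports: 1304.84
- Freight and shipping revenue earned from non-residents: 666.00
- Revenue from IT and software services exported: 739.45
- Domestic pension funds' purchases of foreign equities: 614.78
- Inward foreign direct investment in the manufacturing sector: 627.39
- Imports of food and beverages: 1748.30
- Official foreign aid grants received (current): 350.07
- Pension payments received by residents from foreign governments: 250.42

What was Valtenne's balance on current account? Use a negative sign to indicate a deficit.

Goods: 1304.84 - 1748.30 + 3323.56 = 2880.10
Services: 666.00 - 452.30 + 1109.62 + 712.39 + 739.45 - 349.68 = 2425.48
Primary income: 577.65 - 497.65 = 80.00
Secondary income: 250.42 + 350.07 = 600.49
Current account = 2880.10 + 2425.48 + 80.00 + 600.49 = 5986.07
(Excluded from the current account — capital account: sale of embassy land to a foreign government 114.96; financial account: new loans extended by domestic banks to foreign borrowers 534.30, domestic pension funds' purchases of foreign equities 614.78, inward foreign direct investment in the manufacturing sector 627.39.)

5986.07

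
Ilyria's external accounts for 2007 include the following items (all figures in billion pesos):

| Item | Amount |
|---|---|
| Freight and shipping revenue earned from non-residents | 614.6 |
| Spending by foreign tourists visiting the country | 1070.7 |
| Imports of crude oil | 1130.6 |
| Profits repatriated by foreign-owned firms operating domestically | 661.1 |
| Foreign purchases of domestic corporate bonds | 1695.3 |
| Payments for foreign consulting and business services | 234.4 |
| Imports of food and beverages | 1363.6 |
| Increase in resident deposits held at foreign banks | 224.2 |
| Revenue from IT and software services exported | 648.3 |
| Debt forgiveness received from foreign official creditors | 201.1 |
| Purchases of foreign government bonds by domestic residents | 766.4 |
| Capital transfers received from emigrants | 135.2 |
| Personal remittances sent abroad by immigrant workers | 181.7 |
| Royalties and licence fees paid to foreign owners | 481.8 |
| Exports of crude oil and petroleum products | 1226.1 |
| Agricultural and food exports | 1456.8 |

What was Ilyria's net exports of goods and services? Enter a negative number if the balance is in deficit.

1806.1

Goods: 1226.1 + 1456.8 - 1363.6 - 1130.6 = 188.7
Services: 1070.7 + 648.3 + 614.6 - 481.8 - 234.4 = 1617.4
Trade balance = 188.7 + 1617.4 = 1806.1
(Excluded from the trade balance — primary income: profits repatriated by foreign-owned firms operating domestically 661.1; financial account: foreign purchases of domestic corporate bonds 1695.3, increase in resident deposits held at foreign banks 224.2, purchases of foreign government bonds by domestic residents 766.4; capital account: debt forgiveness received from foreign official creditors 201.1, capital transfers received from emigrants 135.2; secondary income: personal remittances sent abroad by immigrant workers 181.7.)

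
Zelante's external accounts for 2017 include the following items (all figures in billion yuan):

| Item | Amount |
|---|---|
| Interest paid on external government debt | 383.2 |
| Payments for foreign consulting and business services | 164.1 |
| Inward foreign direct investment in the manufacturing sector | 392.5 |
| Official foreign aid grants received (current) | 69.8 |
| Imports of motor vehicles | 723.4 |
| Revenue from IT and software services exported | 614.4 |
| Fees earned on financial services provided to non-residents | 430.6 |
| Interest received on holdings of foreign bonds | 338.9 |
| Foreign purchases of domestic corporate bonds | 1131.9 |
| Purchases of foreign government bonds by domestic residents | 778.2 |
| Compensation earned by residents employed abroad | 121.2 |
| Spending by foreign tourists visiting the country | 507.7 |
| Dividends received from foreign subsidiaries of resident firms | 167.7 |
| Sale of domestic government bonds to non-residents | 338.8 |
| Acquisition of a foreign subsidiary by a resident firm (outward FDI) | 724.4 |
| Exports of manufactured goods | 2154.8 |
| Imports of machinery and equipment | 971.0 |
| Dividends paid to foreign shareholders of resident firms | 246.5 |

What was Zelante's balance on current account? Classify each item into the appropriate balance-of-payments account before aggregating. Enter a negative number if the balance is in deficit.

Goods: -723.4 - 971.0 + 2154.8 = 460.4
Services: 614.4 + 507.7 + 430.6 - 164.1 = 1388.6
Primary income: 121.2 - 246.5 + 338.9 - 383.2 + 167.7 = -1.9
Secondary income: 69.8
Current account = 460.4 + 1388.6 + (-1.9) + 69.8 = 1916.9
(Excluded from the current account — financial account: inward foreign direct investment in the manufacturing sector 392.5, foreign purchases of domestic corporate bonds 1131.9, purchases of foreign government bonds by domestic residents 778.2, sale of domestic government bonds to non-residents 338.8, acquisition of a foreign subsidiary by a resident firm (outward FDI) 724.4.)

1916.9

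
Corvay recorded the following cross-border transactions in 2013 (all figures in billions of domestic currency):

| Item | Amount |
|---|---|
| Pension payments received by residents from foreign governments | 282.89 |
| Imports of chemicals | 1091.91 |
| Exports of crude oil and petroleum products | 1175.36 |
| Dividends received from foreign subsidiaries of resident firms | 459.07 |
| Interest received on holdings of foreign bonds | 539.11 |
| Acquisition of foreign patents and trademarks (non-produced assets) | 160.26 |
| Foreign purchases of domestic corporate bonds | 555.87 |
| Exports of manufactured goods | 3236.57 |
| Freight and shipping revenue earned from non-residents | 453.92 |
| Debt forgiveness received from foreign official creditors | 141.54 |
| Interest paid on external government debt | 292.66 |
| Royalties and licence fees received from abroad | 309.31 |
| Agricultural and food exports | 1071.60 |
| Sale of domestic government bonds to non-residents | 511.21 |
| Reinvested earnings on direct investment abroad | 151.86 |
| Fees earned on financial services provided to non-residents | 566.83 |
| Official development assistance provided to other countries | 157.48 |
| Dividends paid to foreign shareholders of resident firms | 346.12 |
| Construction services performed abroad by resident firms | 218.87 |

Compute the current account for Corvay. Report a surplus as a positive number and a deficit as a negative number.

6577.22

Goods: -1091.91 + 1071.60 + 1175.36 + 3236.57 = 4391.62
Services: 309.31 + 218.87 + 566.83 + 453.92 = 1548.93
Primary income: 459.07 - 346.12 - 292.66 + 539.11 + 151.86 = 511.26
Secondary income: 282.89 - 157.48 = 125.41
Current account = 4391.62 + 1548.93 + 511.26 + 125.41 = 6577.22
(Excluded from the current account — capital account: acquisition of foreign patents and trademarks (non-produced assets) 160.26, debt forgiveness received from foreign official creditors 141.54; financial account: foreign purchases of domestic corporate bonds 555.87, sale of domestic government bonds to non-residents 511.21.)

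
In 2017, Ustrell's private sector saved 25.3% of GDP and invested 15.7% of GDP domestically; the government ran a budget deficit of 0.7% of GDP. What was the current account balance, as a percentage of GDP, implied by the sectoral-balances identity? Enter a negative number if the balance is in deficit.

8.9

By the sectoral-balances identity, CA = (S_private - I) + (T - G).
Private balance = 25.3 - 15.7 = 9.6
Government balance (T - G) = -0.7
CA = 9.6 + (-0.7) = 8.9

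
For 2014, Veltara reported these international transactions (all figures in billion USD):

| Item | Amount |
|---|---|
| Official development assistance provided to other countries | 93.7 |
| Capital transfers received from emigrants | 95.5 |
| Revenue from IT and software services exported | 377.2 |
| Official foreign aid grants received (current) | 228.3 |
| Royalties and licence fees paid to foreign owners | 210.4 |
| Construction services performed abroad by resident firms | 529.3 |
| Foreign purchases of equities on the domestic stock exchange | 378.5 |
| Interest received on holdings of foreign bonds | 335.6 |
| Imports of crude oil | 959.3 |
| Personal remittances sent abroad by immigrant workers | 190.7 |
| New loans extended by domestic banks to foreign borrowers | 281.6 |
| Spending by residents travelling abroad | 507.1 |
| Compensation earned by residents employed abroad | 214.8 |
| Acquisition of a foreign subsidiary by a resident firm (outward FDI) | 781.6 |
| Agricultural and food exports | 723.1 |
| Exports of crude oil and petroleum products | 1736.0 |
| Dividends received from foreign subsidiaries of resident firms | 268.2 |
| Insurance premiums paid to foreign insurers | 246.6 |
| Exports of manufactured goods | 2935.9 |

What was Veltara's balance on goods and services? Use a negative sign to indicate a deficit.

4378.1

Goods: 2935.9 + 723.1 - 959.3 + 1736.0 = 4435.7
Services: -246.6 + 529.3 - 210.4 + 377.2 - 507.1 = -57.6
Trade balance = 4435.7 + (-57.6) = 4378.1
(Excluded from the trade balance — secondary income: official development assistance provided to other countries 93.7, official foreign aid grants received (current) 228.3, personal remittances sent abroad by immigrant workers 190.7; capital account: capital transfers received from emigrants 95.5; financial account: foreign purchases of equities on the domestic stock exchange 378.5, new loans extended by domestic banks to foreign borrowers 281.6, acquisition of a foreign subsidiary by a resident firm (outward FDI) 781.6; primary income: interest received on holdings of foreign bonds 335.6, compensation earned by residents employed abroad 214.8, dividends received from foreign subsidiaries of resident firms 268.2.)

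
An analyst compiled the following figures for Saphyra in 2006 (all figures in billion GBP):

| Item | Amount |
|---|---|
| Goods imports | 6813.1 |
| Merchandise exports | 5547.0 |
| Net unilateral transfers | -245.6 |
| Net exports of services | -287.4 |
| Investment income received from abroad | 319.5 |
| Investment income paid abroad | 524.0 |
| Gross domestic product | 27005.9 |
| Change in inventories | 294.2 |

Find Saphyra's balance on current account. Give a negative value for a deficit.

-2003.6

Goods balance = 5547.0 - 6813.1 = -1266.1
Services balance = -287.4
Trade balance (goods + services) = -1266.1 + (-287.4) = -1553.5
Net primary income = 319.5 - 524.0 = -204.5
Net secondary income = -245.6
Current account = -1553.5 + (-204.5) + (-245.6) = -2003.6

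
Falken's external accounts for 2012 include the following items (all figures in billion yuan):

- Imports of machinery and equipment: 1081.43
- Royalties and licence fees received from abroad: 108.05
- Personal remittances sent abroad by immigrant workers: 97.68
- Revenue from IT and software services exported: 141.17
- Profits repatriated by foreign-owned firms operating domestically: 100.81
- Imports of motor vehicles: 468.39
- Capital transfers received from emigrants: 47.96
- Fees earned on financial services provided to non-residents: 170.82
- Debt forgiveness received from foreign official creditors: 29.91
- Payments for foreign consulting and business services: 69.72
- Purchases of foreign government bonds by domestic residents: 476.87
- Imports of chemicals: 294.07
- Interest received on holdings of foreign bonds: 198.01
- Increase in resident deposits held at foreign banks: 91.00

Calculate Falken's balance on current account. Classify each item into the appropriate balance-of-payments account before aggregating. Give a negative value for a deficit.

-1494.05

Goods: -1081.43 - 294.07 - 468.39 = -1843.89
Services: 108.05 + 170.82 - 69.72 + 141.17 = 350.32
Primary income: -100.81 + 198.01 = 97.20
Secondary income: -97.68
Current account = (-1843.89) + 350.32 + 97.20 + (-97.68) = -1494.05
(Excluded from the current account — capital account: capital transfers received from emigrants 47.96, debt forgiveness received from foreign official creditors 29.91; financial account: purchases of foreign government bonds by domestic residents 476.87, increase in resident deposits held at foreign banks 91.00.)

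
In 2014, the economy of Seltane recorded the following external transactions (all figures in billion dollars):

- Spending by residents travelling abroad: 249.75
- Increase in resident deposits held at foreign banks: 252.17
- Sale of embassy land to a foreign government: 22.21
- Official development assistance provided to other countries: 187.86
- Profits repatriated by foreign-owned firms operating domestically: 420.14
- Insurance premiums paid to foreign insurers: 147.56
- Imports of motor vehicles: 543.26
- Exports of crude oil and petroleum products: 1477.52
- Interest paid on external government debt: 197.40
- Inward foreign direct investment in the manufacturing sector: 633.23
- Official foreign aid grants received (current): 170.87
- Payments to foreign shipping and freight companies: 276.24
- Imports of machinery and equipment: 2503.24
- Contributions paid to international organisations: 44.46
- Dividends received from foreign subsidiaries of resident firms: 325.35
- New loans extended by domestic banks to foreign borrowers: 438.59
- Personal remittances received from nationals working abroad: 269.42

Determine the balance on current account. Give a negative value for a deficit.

Goods: -2503.24 - 543.26 + 1477.52 = -1568.98
Services: -147.56 - 276.24 - 249.75 = -673.55
Primary income: -420.14 - 197.40 + 325.35 = -292.19
Secondary income: 269.42 - 187.86 + 170.87 - 44.46 = 207.97
Current account = (-1568.98) + (-673.55) + (-292.19) + 207.97 = -2326.75
(Excluded from the current account — financial account: increase in resident deposits held at foreign banks 252.17, inward foreign direct investment in the manufacturing sector 633.23, new loans extended by domestic banks to foreign borrowers 438.59; capital account: sale of embassy land to a foreign government 22.21.)

-2326.75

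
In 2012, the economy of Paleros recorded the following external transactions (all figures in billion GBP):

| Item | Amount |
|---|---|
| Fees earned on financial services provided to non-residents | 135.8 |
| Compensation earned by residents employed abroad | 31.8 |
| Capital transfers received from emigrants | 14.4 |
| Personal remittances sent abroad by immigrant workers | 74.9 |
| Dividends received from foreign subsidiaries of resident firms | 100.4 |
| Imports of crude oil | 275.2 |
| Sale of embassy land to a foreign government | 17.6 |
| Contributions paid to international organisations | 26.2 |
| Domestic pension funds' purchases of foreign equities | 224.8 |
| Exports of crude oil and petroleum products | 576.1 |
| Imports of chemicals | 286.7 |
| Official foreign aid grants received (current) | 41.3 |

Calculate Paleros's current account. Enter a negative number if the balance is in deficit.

222.4

Goods: 576.1 - 286.7 - 275.2 = 14.2
Services: 135.8
Primary income: 100.4 + 31.8 = 132.2
Secondary income: -74.9 + 41.3 - 26.2 = -59.8
Current account = 14.2 + 135.8 + 132.2 + (-59.8) = 222.4
(Excluded from the current account — capital account: capital transfers received from emigrants 14.4, sale of embassy land to a foreign government 17.6; financial account: domestic pension funds' purchases of foreign equities 224.8.)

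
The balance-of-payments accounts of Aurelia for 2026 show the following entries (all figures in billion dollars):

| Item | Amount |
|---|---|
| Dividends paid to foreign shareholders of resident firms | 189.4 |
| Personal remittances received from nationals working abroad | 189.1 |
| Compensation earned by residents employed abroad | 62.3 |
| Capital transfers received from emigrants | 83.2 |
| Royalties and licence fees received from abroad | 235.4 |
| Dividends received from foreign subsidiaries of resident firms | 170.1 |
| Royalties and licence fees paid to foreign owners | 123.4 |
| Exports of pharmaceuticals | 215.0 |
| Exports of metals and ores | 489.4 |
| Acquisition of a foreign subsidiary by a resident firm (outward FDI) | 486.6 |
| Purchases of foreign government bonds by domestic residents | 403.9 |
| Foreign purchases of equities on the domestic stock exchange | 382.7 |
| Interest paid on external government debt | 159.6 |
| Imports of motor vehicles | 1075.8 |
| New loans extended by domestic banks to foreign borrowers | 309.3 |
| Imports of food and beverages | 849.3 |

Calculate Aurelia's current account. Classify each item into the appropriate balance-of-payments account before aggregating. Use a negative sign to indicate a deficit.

-1036.2

Goods: -1075.8 - 849.3 + 215.0 + 489.4 = -1220.7
Services: 235.4 - 123.4 = 112.0
Primary income: -189.4 + 170.1 - 159.6 + 62.3 = -116.6
Secondary income: 189.1
Current account = (-1220.7) + 112.0 + (-116.6) + 189.1 = -1036.2
(Excluded from the current account — capital account: capital transfers received from emigrants 83.2; financial account: acquisition of a foreign subsidiary by a resident firm (outward FDI) 486.6, purchases of foreign government bonds by domestic residents 403.9, foreign purchases of equities on the domestic stock exchange 382.7, new loans extended by domestic banks to foreign borrowers 309.3.)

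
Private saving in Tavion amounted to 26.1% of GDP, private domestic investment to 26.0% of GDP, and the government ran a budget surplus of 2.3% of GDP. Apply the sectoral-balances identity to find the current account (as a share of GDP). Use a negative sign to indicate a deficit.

2.4

By the sectoral-balances identity, CA = (S_private - I) + (T - G).
Private balance = 26.1 - 26.0 = 0.1
Government balance (T - G) = 2.3
CA = 0.1 + 2.3 = 2.4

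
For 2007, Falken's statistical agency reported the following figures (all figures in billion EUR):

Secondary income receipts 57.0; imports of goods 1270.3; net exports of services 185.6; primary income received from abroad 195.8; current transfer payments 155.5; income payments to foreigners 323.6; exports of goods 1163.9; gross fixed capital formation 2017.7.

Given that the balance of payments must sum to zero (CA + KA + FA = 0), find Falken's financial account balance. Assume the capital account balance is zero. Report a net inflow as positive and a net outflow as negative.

Goods balance = 1163.9 - 1270.3 = -106.4
Services balance = 185.6
Trade balance (goods + services) = -106.4 + 185.6 = 79.2
Net primary income = 195.8 - 323.6 = -127.8
Net secondary income = 57.0 - 155.5 = -98.5
Current account = 79.2 + (-127.8) + (-98.5) = -147.1
Financial account = -(-147.1) = 147.1

147.1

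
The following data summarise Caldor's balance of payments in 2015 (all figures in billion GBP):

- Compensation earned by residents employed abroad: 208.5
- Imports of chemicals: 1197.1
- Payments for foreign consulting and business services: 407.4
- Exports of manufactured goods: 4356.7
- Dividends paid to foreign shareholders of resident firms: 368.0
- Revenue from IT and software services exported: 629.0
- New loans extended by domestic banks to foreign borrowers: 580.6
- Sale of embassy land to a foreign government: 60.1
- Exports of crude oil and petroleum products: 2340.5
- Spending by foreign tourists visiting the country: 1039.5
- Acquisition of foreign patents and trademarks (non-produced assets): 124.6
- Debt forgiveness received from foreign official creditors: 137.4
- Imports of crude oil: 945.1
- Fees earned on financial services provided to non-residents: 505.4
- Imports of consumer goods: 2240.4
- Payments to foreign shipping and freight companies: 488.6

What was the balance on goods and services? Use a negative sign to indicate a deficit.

Goods: -1197.1 - 2240.4 + 4356.7 + 2340.5 - 945.1 = 2314.6
Services: -407.4 + 505.4 - 488.6 + 1039.5 + 629.0 = 1277.9
Trade balance = 2314.6 + 1277.9 = 3592.5
(Excluded from the trade balance — primary income: compensation earned by residents employed abroad 208.5, dividends paid to foreign shareholders of resident firms 368.0; financial account: new loans extended by domestic banks to foreign borrowers 580.6; capital account: sale of embassy land to a foreign government 60.1, acquisition of foreign patents and trademarks (non-produced assets) 124.6, debt forgiveness received from foreign official creditors 137.4.)

3592.5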